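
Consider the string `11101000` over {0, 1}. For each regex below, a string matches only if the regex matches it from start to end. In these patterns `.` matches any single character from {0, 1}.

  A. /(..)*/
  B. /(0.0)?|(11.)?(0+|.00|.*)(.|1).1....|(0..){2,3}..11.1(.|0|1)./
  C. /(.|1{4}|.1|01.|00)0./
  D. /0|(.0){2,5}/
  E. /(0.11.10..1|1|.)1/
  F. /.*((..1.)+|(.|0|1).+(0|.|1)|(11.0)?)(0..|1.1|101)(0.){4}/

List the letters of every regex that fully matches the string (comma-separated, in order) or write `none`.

A → match
B → no match
C → no match
D → no match
E → no match — must end with `1`
F → no match

A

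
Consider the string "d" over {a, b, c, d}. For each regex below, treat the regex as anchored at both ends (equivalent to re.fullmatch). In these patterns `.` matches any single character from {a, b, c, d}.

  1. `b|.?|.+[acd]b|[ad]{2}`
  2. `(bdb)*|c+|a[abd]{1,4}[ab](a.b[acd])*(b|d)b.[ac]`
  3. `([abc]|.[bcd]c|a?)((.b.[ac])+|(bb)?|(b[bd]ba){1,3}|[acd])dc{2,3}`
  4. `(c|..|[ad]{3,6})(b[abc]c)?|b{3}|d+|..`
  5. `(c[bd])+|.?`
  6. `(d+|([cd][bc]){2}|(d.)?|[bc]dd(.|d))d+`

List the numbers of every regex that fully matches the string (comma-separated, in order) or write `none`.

1, 4, 5, 6

1 → match
2 → no match
3 → no match — must end with "c"
4 → match
5 → match
6 → match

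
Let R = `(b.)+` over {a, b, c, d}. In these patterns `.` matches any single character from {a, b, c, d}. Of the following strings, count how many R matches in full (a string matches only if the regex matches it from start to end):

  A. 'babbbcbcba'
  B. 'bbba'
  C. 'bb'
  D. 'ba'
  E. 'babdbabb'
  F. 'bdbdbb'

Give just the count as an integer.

A → match
B → match
C → match
D → match
E → match
F → match
Total matched: 6

6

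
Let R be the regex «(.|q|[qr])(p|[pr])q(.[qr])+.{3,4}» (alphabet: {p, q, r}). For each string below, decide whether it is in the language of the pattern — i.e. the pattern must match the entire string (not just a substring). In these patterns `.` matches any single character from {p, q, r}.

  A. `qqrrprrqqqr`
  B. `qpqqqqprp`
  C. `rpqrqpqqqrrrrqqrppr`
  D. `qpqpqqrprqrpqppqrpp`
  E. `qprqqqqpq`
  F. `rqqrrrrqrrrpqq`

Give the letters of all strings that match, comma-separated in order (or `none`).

B, C

A → no match
B → match
C → match
D → no match
E → no match
F → no match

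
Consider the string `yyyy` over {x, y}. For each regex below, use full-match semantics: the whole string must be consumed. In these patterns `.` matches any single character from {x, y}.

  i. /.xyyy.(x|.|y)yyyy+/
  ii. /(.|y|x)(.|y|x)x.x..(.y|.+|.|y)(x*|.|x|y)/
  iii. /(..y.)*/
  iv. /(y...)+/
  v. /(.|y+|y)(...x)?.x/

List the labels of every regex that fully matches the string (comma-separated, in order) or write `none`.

iii, iv

i → no match
ii → no match
iii → match
iv → match
v → no match — must end with `x`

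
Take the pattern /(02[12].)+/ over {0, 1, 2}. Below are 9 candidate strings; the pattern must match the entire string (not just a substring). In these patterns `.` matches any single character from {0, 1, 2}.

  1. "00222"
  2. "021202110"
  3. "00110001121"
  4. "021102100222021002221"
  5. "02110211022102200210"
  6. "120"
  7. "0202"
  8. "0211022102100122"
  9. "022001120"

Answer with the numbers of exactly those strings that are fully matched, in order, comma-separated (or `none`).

1 → no match — must start with "02"
2 → no match
3 → no match — must start with "02"
4 → no match
5 → match
6 → no match — must start with "02"
7 → no match
8 → no match
9 → no match

5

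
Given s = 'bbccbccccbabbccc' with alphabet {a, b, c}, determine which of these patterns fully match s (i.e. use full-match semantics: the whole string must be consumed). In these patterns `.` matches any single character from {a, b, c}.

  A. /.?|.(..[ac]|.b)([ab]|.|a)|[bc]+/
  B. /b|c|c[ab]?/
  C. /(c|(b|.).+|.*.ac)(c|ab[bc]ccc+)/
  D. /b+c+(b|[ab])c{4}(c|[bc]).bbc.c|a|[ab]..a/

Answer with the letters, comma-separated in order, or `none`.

A → no match
B → no match
C → match
D → match

C, D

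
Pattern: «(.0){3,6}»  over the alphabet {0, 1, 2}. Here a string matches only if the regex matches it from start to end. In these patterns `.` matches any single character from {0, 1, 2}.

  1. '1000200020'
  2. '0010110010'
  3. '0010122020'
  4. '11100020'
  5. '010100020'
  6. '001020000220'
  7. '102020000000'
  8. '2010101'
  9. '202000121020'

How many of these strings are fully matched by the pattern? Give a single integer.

2

1 → match
2 → no match
3 → no match
4 → no match
5 → no match
6 → no match
7 → match
8 → no match — must end with '0'
9 → no match
Total matched: 2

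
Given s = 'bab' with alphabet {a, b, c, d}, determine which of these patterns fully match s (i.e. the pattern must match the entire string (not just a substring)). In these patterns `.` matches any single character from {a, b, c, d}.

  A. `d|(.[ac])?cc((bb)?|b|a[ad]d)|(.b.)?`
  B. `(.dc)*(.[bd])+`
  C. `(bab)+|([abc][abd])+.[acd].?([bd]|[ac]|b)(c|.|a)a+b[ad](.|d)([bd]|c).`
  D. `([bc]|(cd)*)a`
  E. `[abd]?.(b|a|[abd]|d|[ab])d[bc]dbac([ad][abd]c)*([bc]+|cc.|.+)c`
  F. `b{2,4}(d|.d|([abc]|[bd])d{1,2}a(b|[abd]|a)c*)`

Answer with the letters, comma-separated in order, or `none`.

C

A → no match
B → no match
C → match
D → no match — must end with 'a'
E → no match — must end with 'c'
F → no match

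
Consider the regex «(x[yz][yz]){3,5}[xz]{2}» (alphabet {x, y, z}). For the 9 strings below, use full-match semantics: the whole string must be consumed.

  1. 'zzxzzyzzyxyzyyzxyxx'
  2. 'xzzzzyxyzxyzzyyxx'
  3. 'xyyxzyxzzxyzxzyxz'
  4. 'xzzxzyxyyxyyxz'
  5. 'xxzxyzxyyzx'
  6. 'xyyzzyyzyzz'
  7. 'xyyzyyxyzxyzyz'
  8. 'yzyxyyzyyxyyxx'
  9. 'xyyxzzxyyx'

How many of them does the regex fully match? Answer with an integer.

2

1 → no match — must start with 'x'
2 → no match
3 → match
4 → match
5. 'xxzxyzxyyzx' → no match
6. 'xyyzzyyzyzz' → no match
7 → no match
8 → no match — must start with 'x'
9. 'xyyxzzxyyx' → no match
Total matched: 2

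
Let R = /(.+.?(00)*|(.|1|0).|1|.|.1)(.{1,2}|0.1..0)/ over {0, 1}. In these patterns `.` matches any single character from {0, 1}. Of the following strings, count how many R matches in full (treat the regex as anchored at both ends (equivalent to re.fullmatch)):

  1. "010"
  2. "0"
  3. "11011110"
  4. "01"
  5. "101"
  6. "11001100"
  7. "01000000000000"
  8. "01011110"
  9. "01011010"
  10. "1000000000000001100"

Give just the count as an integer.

1 → match
2 → no match
3 → match
4 → match
5 → match
6 → match
7 → match
8 → match
9 → match
10 → match
Total matched: 9

9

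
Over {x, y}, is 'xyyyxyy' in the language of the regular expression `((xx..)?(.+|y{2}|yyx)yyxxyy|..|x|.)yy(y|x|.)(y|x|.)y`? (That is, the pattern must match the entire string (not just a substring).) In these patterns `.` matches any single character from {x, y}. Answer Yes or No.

Yes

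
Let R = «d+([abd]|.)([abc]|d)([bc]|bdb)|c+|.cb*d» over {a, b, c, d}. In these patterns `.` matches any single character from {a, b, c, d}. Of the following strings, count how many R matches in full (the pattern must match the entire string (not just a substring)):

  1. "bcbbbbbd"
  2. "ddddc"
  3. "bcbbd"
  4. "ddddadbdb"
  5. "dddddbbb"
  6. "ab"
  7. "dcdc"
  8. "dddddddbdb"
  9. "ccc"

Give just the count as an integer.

1. "bcbbbbbd" → match
2. "ddddc" → match
3. "bcbbd" → match
4. "ddddadbdb" → match
5. "dddddbbb" → match
6. "ab" → no match
7. "dcdc" → match
8. "dddddddbdb" → match
9. "ccc" → match
Total matched: 8

8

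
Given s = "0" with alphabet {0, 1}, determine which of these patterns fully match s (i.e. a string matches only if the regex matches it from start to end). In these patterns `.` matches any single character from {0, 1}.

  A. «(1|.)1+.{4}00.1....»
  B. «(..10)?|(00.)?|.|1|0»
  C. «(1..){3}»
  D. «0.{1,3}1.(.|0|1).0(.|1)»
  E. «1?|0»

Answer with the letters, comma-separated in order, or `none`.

B, E

A → no match
B → match
C → no match — must start with "1"
D → no match
E → match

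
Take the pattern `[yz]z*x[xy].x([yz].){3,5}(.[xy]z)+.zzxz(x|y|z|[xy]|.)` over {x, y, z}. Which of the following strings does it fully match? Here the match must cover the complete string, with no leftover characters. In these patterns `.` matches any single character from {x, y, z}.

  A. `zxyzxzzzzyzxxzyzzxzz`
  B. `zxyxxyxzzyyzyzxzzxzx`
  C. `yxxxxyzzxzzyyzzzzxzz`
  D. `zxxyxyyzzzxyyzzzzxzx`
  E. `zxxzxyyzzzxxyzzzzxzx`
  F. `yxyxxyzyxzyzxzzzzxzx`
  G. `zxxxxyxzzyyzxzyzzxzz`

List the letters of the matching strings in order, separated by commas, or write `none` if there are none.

A, B, C, D, E, F, G

A → match
B → match
C → match
D → match
E → match
F → match
G → match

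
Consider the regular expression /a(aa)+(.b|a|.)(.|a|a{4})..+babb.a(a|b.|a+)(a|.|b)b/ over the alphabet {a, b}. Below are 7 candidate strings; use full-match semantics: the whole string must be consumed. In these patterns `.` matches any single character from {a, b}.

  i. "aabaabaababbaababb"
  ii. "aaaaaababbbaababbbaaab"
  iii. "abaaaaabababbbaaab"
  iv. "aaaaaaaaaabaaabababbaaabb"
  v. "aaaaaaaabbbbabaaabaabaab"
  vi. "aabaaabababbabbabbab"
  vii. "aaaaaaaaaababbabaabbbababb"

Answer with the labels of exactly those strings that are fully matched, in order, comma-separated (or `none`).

i → no match — must start with "aaa"
ii → match
iii → no match — must start with "aaa"
iv → match
v → no match
vi → no match — must start with "aaa"
vii → no match

ii, iv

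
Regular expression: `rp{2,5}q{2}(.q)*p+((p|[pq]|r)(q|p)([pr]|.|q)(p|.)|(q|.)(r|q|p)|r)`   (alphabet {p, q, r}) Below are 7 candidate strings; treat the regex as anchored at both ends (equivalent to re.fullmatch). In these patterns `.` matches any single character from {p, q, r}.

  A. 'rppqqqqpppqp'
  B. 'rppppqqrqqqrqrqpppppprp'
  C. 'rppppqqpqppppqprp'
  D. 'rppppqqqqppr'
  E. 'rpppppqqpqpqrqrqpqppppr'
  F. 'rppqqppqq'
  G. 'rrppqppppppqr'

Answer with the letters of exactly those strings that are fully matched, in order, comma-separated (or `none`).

A → match
B → match
C → match
D → match
E → match
F → match
G → no match — must start with 'rp'

A, B, C, D, E, F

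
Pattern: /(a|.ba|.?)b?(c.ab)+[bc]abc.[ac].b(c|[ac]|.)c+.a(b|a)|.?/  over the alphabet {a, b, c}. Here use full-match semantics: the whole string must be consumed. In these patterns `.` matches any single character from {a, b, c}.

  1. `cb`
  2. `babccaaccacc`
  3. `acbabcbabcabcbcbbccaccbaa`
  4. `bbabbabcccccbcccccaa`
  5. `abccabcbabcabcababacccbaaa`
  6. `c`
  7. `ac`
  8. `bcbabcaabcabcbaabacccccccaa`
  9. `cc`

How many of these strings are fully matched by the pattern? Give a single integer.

2

1. `cb` → no match
2. `babccaaccacc` → no match
3 → no match
4 → no match
5 → no match
6. `c` → match
7. `ac` → no match
8 → match
9. `cc` → no match
Total matched: 2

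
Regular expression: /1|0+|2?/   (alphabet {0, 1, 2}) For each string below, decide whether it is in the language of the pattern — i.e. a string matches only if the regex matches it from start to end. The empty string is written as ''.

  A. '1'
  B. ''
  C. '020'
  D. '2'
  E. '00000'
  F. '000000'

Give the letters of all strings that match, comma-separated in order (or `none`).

A → match
B → match
C → no match
D → match
E → match
F → match

A, B, D, E, F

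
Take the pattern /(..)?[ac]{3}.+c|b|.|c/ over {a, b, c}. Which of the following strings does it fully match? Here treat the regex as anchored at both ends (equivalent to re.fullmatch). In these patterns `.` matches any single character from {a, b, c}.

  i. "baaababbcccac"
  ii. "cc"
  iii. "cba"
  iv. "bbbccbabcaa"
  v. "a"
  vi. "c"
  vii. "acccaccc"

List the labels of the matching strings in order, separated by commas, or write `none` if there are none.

i → no match
ii. "cc" → no match
iii. "cba" → no match
iv. "bbbccbabcaa" → no match
v. "a" → match
vi. "c" → match
vii. "acccaccc" → match

v, vi, vii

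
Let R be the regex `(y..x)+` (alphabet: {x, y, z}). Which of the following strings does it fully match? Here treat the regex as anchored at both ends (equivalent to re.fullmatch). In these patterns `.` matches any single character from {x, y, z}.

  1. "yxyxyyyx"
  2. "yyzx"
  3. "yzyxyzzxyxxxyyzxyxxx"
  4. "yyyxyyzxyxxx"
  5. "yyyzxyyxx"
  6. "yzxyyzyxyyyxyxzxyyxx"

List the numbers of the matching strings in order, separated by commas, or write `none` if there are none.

1, 2, 3, 4

1. "yxyxyyyx" → match
2. "yyzx" → match
3 → match
4. "yyyxyyzxyxxx" → match
5. "yyyzxyyxx" → no match
6 → no match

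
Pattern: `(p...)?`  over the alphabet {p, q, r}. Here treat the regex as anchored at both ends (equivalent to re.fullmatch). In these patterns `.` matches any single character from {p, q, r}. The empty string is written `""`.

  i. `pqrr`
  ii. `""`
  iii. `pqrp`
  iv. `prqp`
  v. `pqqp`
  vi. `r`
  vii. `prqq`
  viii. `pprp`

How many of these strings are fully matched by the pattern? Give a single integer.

7

i. `pqrr` → match
ii. `""` → match
iii. `pqrp` → match
iv. `prqp` → match
v. `pqqp` → match
vi. `r` → no match
vii. `prqq` → match
viii. `pprp` → match
Total matched: 7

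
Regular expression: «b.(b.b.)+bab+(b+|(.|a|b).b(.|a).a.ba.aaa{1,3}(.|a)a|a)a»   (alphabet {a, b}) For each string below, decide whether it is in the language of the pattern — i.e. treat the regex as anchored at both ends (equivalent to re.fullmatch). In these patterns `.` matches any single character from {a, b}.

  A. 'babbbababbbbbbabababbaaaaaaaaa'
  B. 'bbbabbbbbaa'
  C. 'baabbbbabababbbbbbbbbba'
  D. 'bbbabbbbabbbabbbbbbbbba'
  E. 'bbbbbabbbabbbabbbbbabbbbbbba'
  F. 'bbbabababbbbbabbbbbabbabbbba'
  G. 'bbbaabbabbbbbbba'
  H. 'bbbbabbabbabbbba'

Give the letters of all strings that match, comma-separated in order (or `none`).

A, E

A → match
B → no match
C → no match
D → no match
E → match
F → no match
G → no match
H → no match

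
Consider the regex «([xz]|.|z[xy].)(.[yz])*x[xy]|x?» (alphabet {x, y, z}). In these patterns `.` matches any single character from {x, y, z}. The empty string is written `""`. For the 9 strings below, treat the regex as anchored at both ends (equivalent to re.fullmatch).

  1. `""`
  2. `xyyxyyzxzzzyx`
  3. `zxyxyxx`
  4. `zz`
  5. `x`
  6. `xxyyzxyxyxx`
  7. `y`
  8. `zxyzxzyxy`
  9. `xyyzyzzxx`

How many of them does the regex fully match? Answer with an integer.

5

1 → match
2 → no match
3 → match
4 → no match
5 → match
6 → match
7 → no match
8 → no match
9 → match
Total matched: 5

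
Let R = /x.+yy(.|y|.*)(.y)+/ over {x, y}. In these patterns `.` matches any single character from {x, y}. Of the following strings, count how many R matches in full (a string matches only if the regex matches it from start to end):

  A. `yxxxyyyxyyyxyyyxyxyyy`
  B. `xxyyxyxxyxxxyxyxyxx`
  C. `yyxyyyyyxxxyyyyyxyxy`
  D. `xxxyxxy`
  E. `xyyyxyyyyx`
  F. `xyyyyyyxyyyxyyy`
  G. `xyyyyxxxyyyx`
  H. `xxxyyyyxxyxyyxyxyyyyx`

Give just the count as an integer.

1

A → no match — must start with `x`
B → no match — must end with `y`
C → no match — must start with `x`
D → no match
E → no match — must end with `y`
F → match
G → no match — must end with `y`
H → no match — must end with `y`
Total matched: 1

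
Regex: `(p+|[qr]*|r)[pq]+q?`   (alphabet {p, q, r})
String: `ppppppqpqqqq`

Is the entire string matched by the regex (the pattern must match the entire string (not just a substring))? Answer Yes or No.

Yes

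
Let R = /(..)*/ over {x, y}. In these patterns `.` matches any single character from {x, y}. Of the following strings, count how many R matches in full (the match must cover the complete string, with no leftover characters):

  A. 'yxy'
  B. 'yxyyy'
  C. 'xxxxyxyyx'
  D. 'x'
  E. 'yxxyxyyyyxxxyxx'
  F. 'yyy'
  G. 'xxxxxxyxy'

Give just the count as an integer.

0

A → no match
B → no match
C → no match
D → no match
E → no match
F → no match
G → no match
Total matched: 0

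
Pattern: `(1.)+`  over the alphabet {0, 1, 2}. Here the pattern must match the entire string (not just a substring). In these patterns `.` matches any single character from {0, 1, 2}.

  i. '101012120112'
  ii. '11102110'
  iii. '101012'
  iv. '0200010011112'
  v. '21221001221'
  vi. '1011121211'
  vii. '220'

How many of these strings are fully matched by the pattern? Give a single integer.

i. '101012120112' → no match
ii. '11102110' → no match
iii. '101012' → match
iv → no match — must start with '1'
v. '21221001221' → no match — must start with '1'
vi. '1011121211' → match
vii. '220' → no match — must start with '1'
Total matched: 2

2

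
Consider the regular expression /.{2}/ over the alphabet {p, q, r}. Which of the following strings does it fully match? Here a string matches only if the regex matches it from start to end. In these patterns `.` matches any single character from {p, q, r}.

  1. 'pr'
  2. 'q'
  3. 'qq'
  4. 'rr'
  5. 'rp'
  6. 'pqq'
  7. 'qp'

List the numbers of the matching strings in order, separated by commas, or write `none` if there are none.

1 → match
2 → no match
3 → match
4 → match
5 → match
6 → no match
7 → match

1, 3, 4, 5, 7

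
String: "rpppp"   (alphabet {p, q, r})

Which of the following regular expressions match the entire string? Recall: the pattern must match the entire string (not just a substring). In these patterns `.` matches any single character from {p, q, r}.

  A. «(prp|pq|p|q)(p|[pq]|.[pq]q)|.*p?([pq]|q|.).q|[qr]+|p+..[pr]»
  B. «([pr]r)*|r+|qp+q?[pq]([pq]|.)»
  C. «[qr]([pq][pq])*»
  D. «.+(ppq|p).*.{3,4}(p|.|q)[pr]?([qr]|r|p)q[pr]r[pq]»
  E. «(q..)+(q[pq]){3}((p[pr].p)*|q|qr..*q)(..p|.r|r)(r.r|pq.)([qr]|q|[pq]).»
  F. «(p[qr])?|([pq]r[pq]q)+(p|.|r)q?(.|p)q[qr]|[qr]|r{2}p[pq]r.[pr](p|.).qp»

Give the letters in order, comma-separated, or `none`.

C

A → no match
B → no match
C → match
D → no match
E → no match — must start with "q"
F → no match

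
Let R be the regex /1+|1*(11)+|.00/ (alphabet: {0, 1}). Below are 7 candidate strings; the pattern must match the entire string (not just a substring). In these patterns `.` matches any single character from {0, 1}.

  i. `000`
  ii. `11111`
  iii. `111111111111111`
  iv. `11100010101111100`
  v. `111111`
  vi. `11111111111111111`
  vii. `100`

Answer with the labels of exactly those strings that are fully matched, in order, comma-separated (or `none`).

i → match
ii → match
iii → match
iv → no match
v → match
vi → match
vii → match

i, ii, iii, v, vi, vii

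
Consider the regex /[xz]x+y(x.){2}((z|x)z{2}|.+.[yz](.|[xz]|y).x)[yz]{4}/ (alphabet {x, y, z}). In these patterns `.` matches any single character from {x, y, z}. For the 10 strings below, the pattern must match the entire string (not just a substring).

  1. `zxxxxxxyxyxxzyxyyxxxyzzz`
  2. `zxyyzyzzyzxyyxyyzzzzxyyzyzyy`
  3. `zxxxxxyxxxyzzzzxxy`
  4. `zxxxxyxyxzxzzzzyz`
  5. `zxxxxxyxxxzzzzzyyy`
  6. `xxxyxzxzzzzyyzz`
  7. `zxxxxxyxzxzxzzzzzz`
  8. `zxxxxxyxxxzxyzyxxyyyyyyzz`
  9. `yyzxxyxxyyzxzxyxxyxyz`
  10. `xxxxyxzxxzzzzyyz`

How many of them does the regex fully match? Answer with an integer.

6

1 → match
2 → no match
3 → no match
4 → match
5 → match
6 → match
7 → match
8 → no match
9 → no match
10 → match
Total matched: 6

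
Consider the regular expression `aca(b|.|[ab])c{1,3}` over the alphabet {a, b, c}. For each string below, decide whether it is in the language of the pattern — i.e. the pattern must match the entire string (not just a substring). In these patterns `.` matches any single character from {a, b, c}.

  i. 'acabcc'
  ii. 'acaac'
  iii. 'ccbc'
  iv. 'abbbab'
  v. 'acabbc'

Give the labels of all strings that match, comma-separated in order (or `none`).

i → match
ii → match
iii → no match — must start with 'aca'
iv → no match — must start with 'aca'
v → no match

i, ii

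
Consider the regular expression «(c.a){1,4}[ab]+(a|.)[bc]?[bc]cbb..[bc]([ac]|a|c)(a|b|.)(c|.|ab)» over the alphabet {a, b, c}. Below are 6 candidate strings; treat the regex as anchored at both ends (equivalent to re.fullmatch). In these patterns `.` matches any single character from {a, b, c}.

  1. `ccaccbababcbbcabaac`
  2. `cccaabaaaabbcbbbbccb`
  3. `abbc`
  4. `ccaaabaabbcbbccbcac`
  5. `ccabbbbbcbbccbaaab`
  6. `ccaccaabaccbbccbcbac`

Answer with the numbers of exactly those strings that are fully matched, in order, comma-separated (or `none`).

4, 5

1 → no match
2 → no match
3 → no match — must start with `c`
4 → match
5 → match
6 → no match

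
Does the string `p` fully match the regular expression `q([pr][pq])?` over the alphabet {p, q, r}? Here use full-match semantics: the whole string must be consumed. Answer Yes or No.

Every match must start with `q`, but `p` does not.

No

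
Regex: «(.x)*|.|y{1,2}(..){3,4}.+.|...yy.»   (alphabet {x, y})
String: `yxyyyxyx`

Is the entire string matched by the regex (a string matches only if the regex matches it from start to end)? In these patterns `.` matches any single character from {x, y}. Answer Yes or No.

No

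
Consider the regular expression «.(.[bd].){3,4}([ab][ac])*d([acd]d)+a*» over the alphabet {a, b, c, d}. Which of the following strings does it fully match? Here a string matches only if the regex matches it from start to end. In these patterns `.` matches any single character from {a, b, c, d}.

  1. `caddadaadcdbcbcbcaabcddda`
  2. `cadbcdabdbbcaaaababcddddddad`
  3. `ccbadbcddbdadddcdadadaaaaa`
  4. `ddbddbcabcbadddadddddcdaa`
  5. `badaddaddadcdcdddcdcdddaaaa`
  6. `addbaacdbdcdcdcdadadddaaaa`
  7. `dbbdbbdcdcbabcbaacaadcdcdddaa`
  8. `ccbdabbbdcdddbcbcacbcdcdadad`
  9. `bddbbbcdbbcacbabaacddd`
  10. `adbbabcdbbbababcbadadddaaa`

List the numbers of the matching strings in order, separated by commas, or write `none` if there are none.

1, 3, 4, 5, 7, 8, 10

1 → match
2 → no match
3 → match
4 → match
5 → match
6 → no match
7 → match
8 → match
9 → no match
10 → match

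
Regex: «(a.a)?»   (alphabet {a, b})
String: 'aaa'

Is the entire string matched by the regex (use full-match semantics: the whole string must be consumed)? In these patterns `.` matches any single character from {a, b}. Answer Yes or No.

Yes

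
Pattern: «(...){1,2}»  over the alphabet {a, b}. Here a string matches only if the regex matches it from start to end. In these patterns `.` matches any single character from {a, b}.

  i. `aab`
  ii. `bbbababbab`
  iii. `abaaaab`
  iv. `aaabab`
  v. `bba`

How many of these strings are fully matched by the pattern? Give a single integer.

i → match
ii → no match
iii → no match
iv → match
v → match
Total matched: 3

3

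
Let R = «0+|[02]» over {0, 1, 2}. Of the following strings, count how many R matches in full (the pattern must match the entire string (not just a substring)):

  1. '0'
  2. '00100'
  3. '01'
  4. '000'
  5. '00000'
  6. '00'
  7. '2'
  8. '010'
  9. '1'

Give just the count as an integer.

1 → match
2 → no match
3 → no match
4 → match
5 → match
6 → match
7 → match
8 → no match
9 → no match
Total matched: 5

5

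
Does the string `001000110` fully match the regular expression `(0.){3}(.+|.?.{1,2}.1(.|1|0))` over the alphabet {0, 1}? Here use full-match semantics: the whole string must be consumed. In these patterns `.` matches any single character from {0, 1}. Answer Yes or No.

No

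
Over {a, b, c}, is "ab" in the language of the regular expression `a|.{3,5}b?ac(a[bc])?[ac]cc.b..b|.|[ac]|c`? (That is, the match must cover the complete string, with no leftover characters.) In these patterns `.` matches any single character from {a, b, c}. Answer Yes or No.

No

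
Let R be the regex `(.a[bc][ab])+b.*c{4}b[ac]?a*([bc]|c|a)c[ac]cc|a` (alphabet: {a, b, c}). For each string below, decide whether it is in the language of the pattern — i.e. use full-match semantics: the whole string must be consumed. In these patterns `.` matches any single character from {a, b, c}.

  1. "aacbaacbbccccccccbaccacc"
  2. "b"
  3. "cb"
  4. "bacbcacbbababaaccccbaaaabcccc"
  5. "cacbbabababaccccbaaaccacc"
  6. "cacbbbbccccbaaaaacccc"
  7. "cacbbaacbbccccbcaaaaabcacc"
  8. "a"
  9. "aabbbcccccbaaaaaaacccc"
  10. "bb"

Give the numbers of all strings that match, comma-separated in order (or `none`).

1, 4, 5, 6, 7, 8, 9

1 → match
2. "b" → no match
3. "cb" → no match
4 → match
5 → match
6 → match
7 → match
8. "a" → match
9 → match
10. "bb" → no match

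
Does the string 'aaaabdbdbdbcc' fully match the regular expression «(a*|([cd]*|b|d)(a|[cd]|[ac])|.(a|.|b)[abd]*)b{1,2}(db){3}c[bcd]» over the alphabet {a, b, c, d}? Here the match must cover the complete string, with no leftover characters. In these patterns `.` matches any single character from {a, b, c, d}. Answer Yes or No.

Yes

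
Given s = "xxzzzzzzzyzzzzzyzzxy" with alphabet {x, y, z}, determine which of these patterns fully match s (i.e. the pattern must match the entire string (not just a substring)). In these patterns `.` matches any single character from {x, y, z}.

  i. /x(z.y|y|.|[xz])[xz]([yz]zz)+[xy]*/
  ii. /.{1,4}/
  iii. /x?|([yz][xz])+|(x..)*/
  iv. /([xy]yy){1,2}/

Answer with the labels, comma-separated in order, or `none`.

i

i → match
ii → no match
iii → no match
iv → no match — must end with "yy"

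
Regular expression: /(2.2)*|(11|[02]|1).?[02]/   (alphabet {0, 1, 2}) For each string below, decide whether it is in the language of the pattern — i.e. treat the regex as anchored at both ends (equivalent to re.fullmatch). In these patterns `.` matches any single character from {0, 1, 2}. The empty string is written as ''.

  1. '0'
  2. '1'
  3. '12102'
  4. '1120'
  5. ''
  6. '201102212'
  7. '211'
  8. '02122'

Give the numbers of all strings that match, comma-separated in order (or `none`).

1 → no match
2 → no match
3 → no match
4 → match
5 → match
6 → no match
7 → no match
8 → no match

4, 5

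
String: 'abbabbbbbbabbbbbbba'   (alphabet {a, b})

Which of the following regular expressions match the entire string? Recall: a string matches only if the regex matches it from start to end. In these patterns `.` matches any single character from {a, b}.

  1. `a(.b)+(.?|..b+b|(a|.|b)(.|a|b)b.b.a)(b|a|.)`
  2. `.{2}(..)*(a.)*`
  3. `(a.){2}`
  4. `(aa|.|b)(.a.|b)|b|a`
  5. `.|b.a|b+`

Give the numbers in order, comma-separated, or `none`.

1

1 → match
2 → no match
3 → no match
4 → no match
5 → no match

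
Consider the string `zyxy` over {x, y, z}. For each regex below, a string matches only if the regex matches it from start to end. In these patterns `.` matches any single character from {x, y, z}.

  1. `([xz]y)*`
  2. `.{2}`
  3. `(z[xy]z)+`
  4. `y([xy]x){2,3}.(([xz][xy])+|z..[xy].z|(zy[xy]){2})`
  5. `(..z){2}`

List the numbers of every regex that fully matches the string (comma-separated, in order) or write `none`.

1 → match
2 → no match
3 → no match — must end with `z`
4 → no match — must start with `y`
5 → no match — must end with `z`

1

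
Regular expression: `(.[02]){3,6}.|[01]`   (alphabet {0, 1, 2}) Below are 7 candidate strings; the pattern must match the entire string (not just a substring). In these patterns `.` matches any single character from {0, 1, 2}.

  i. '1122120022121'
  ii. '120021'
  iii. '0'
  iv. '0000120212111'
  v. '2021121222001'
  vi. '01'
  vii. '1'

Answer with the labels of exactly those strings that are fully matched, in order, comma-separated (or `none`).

i → no match
ii. '120021' → no match
iii. '0' → match
iv → no match
v → no match
vi. '01' → no match
vii. '1' → match

iii, vii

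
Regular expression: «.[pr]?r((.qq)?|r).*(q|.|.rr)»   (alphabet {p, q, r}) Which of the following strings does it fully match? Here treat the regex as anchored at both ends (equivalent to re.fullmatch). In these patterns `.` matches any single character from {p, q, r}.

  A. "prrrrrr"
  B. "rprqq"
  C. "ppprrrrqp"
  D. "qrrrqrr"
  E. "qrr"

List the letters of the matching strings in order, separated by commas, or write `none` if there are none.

A → match
B → match
C → no match
D → match
E → match

A, B, D, E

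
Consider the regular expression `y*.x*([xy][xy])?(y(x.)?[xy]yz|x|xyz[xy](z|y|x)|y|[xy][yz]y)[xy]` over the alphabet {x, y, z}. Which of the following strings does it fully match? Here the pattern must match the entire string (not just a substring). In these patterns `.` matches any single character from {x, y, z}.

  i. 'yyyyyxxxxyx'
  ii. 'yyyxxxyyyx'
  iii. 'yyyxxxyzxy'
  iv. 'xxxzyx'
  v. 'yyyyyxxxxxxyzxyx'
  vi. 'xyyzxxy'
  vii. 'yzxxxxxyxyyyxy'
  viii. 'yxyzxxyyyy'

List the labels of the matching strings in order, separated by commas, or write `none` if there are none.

i → match
ii → match
iii → no match
iv → match
v → match
vi → no match
vii → no match
viii → no match

i, ii, iv, v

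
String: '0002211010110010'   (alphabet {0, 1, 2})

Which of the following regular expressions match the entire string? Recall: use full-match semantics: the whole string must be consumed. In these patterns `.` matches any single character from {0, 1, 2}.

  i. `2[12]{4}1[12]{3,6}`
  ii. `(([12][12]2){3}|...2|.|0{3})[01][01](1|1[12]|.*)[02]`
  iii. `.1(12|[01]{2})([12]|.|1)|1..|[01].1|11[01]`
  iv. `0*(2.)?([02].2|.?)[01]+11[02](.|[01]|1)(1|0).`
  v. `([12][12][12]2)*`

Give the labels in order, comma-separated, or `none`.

i → no match — must start with '2'
ii → match
iii → no match
iv → match
v → no match

ii, iv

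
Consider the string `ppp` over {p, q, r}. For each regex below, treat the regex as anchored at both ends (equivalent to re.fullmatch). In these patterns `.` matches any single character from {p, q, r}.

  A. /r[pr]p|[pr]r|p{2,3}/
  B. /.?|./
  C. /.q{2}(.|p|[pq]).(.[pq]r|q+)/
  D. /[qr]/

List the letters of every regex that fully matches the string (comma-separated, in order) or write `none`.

A → match
B → no match
C → no match
D → no match

A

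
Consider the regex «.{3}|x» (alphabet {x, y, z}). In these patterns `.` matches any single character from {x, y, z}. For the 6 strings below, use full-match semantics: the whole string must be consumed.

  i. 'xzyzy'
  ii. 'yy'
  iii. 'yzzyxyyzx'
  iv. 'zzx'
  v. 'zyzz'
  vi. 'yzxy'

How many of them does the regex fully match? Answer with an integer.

1

i → no match
ii → no match
iii → no match
iv → match
v → no match
vi → no match
Total matched: 1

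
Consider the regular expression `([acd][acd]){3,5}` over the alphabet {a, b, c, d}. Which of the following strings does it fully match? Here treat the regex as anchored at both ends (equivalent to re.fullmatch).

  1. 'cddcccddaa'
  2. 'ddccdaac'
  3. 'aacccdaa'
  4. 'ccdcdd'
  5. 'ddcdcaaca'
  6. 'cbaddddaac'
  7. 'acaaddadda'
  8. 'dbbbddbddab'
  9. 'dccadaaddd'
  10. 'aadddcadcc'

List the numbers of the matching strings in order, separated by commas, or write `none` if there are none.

1, 2, 3, 4, 7, 9, 10

1 → match
2 → match
3 → match
4 → match
5 → no match
6 → no match
7 → match
8 → no match
9 → match
10 → match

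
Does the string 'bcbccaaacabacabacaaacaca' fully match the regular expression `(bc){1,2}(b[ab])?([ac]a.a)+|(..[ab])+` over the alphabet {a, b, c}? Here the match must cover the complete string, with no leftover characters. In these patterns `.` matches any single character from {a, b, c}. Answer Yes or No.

Yes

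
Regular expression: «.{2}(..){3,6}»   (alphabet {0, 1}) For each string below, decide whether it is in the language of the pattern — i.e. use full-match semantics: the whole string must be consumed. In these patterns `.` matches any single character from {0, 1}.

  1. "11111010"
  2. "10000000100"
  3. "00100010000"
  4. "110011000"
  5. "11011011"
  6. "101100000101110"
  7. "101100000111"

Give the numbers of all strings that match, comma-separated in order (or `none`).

1, 5, 7

1 → match
2 → no match
3 → no match
4 → no match
5 → match
6 → no match
7 → match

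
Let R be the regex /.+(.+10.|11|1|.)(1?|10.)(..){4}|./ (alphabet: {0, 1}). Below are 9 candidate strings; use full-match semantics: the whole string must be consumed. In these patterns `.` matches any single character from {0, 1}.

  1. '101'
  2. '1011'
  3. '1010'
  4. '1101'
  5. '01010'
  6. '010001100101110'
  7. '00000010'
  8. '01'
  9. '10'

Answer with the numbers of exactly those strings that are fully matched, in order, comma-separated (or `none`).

1 → no match
2 → no match
3 → no match
4 → no match
5 → no match
6 → match
7 → no match
8 → no match
9 → no match

6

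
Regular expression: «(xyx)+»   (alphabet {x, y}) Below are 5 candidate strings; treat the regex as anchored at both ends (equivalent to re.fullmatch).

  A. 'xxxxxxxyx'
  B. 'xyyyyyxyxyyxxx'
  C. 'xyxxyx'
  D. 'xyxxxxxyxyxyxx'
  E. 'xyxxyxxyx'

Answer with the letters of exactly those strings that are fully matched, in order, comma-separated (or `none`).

C, E

A → no match — must start with 'xyx'
B → no match — must start with 'xyx'
C → match
D → no match — must end with 'xyx'
E → match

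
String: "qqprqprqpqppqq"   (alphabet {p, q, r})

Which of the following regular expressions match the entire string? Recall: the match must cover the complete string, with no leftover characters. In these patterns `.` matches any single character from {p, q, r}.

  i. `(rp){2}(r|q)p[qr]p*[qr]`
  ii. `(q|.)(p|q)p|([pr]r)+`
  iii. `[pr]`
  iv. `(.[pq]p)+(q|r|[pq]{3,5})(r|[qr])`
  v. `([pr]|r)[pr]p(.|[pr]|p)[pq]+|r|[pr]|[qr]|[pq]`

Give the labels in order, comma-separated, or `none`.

i → no match — must start with "rp"
ii → no match
iii → no match
iv → match
v → no match

iv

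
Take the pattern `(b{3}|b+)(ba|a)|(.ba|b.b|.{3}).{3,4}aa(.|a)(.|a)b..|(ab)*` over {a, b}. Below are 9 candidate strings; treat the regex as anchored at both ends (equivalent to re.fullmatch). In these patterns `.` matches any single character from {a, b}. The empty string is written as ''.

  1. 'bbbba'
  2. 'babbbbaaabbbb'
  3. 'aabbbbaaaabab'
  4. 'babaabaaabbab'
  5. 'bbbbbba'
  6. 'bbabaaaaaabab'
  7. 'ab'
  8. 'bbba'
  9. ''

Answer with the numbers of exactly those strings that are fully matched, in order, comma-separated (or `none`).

1. 'bbbba' → match
2 → match
3 → match
4 → match
5. 'bbbbbba' → match
6 → match
7. 'ab' → match
8. 'bbba' → match
9. '' → match

1, 2, 3, 4, 5, 6, 7, 8, 9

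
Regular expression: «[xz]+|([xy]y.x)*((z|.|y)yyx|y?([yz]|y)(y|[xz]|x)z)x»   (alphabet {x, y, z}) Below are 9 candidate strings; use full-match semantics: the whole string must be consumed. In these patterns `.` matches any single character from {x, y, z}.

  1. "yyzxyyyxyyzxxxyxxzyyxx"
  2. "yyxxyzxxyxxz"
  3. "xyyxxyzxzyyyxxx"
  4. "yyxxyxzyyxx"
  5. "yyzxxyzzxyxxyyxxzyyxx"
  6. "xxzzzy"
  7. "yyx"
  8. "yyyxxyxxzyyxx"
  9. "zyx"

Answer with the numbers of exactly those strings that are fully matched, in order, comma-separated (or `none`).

8

1 → no match
2 → no match
3 → no match
4 → no match
5 → no match
6 → no match
7 → no match
8 → match
9 → no match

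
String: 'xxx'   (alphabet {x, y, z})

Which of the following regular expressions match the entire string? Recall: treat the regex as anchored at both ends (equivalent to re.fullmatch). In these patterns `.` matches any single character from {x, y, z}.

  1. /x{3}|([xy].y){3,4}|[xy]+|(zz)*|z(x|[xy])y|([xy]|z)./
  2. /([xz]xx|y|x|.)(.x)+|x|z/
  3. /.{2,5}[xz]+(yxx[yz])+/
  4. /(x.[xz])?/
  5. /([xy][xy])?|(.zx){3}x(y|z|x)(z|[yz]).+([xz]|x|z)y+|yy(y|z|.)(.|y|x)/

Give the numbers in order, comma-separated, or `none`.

1 → match
2 → match
3 → no match
4 → match
5 → no match

1, 2, 4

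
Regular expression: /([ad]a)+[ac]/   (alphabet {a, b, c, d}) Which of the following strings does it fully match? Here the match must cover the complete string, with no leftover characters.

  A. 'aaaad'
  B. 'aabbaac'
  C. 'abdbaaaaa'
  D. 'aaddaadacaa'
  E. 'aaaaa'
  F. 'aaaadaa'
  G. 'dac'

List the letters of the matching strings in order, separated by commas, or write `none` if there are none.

E, F, G

A → no match
B → no match
C → no match
D → no match
E → match
F → match
G → match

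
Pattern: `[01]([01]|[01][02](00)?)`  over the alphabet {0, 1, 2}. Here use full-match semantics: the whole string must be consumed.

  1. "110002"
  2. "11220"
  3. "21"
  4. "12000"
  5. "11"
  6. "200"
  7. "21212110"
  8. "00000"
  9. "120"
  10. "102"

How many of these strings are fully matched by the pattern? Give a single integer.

1 → no match
2 → no match
3 → no match
4 → no match
5 → match
6 → no match
7 → no match
8 → match
9 → no match
10 → match
Total matched: 3

3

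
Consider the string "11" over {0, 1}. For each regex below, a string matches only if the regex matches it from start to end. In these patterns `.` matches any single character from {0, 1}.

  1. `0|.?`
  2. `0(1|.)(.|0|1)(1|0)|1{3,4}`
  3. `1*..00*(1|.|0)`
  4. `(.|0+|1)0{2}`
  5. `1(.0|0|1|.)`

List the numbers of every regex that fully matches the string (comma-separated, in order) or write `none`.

5

1 → no match
2 → no match
3 → no match
4 → no match — must end with "0"
5 → match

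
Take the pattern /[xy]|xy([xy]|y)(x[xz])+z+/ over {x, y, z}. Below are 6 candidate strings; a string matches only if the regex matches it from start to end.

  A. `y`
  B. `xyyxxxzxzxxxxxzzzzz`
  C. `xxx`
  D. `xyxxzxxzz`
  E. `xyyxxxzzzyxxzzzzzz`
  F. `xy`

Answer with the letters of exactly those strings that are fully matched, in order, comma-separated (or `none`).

A, B, D

A → match
B → match
C → no match
D → match
E → no match
F → no match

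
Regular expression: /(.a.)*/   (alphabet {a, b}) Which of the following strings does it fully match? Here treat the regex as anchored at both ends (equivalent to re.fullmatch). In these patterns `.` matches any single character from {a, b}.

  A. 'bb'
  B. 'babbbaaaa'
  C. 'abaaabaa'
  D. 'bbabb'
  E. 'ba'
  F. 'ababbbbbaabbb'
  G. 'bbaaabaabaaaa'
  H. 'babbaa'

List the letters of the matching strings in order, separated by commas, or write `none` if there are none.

H

A → no match
B → no match
C → no match
D → no match
E → no match
F → no match
G → no match
H → match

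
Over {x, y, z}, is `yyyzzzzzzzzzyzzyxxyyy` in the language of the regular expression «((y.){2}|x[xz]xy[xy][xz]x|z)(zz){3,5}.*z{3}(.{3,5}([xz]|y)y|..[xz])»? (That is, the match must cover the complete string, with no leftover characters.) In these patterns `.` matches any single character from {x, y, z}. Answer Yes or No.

No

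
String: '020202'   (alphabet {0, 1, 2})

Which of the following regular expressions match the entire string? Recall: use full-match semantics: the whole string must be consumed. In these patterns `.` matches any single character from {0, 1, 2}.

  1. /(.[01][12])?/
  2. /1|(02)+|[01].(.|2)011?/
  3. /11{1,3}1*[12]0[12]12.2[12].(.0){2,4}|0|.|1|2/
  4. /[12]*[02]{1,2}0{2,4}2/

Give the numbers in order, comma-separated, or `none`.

2

1 → no match
2 → match
3 → no match
4 → no match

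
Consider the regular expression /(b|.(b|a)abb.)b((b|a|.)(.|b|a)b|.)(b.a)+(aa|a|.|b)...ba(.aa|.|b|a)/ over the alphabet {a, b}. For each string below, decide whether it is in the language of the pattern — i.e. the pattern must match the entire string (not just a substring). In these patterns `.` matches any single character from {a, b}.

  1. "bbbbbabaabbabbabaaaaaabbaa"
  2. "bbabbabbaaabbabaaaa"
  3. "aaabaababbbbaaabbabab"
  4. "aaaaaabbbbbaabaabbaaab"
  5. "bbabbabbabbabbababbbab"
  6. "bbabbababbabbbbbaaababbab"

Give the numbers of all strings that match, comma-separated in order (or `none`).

1, 2, 5

1 → match
2 → match
3 → no match
4 → no match
5 → match
6 → no match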